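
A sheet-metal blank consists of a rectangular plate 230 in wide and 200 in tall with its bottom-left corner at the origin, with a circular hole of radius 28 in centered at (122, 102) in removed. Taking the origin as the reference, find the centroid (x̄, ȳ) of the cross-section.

plate: A = 230 × 200 = 46000.00, centroid at (115.00, 100.00).
hole: A = −π·28² = -2463.01, centroid at (122.00, 102.00).
ΣA = 43536.99 in², ΣAx̄ = 4989512.95 in³, ΣAȳ = 4348773.12 in³.
x̄ = 4989512.95/43536.99 = 114.60 in; ȳ = 4348773.12/43536.99 = 99.89 in.

x̄ = 114.60 in, ȳ = 99.89 in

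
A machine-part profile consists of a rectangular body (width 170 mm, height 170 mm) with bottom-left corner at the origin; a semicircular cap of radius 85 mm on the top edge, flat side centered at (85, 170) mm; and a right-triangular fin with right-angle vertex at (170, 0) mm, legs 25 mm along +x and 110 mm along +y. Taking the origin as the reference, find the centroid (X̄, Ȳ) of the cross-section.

X̄ = 88.08 mm, Ȳ = 116.42 mm

Part | A | x̄ᵢ | ȳᵢ | A·x̄ᵢ | A·ȳᵢ
rectangular body | 28900.00 | 85.00 | 85.00 | 2456500.00 | 2456500.00
semicircular top | 11349.00 | 85.00 | 206.08 | 964665.29 | 2338747.26
triangular fin | 1375.00 | 178.33 | 36.67 | 245208.33 | 50416.67
Σ | 41624.00 |  |  | 3666373.63 | 4845663.92
X̄ = 3666373.63 / 41624.00 = 88.08 mm
Ȳ = 4845663.92 / 41624.00 = 116.42 mm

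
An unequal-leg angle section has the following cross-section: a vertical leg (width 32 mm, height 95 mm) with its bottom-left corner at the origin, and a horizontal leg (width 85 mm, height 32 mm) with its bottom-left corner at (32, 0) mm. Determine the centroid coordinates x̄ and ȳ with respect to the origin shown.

x̄ = 43.62 mm, ȳ = 32.62 mm

vertical leg: A = 32 × 95 = 3040.00, centroid at (16.00, 47.50).
horizontal leg: A = 85 × 32 = 2720.00, centroid at (74.50, 16.00).
ΣA = 5760.00 mm², ΣAx̄ = 251280.00 mm³, ΣAȳ = 187920.00 mm³.
x̄ = 251280.00/5760.00 = 43.62 mm; ȳ = 187920.00/5760.00 = 32.62 mm.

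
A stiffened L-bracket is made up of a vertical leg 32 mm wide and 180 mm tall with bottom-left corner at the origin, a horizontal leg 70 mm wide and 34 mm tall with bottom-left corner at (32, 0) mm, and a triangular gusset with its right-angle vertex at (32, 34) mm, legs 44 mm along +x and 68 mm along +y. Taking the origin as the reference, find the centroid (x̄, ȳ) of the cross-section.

vertical leg: A = 32 × 180 = 5760.00, centroid at (16.00, 90.00).
horizontal leg: A = 70 × 34 = 2380.00, centroid at (67.00, 17.00).
gusset: A = ½·44·68 = 1496.00, centroid at (46.67, 56.67).
ΣA = 9636.00 mm²
ΣAx̄ = (5760.00)(16.00) + (2380.00)(67.00) + (1496.00)(46.67) = 321433.33 mm³
ΣAȳ = (5760.00)(90.00) + (2380.00)(17.00) + (1496.00)(56.67) = 643633.33 mm³
x̄ = 321433.33 / 9636.00 = 33.36 mm
ȳ = 643633.33 / 9636.00 = 66.79 mm

x̄ = 33.36 mm, ȳ = 66.79 mm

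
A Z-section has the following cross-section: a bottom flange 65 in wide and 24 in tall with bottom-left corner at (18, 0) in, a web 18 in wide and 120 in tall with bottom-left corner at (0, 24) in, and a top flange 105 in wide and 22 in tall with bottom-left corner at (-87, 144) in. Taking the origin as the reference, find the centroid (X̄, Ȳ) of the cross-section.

X̄ = 3.07 in, Ȳ = 92.57 in

bottom flange: A = 65 × 24 = 1560.00, centroid at (50.50, 12.00).
web: A = 18 × 120 = 2160.00, centroid at (9.00, 84.00).
top flange: A = 105 × 22 = 2310.00, centroid at (-34.50, 155.00).
ΣA = 6030.00 in², ΣAX̄ = 18525.00 in³, ΣAȲ = 558210.00 in³.
X̄ = 18525.00/6030.00 = 3.07 in; Ȳ = 558210.00/6030.00 = 92.57 in.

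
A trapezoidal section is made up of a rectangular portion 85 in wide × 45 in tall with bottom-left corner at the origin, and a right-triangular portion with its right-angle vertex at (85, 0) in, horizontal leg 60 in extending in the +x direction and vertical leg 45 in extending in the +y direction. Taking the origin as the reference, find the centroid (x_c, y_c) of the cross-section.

Part | A | x̄ᵢ | ȳᵢ | A·x̄ᵢ | A·ȳᵢ
rectangular portion | 3825.00 | 42.50 | 22.50 | 162562.50 | 86062.50
triangular portion | 1350.00 | 105.00 | 15.00 | 141750.00 | 20250.00
Σ | 5175.00 |  |  | 304312.50 | 106312.50
x_c = 304312.50 / 5175.00 = 58.80 in
y_c = 106312.50 / 5175.00 = 20.54 in

x_c = 58.80 in, y_c = 20.54 in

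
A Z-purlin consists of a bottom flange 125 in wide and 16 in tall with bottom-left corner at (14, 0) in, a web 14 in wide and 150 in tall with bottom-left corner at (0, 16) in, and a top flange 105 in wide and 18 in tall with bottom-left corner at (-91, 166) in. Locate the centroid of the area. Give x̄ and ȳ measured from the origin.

x̄ = 15.85 in, ȳ = 89.79 in

bottom flange: A = 125 × 16 = 2000.00, centroid at (76.50, 8.00).
web: A = 14 × 150 = 2100.00, centroid at (7.00, 91.00).
top flange: A = 105 × 18 = 1890.00, centroid at (-38.50, 175.00).
ΣA = 5990.00 in²
ΣAx̄ = (2000.00)(76.50) + (2100.00)(7.00) + (1890.00)(-38.50) = 94935.00 in³
ΣAȳ = (2000.00)(8.00) + (2100.00)(91.00) + (1890.00)(175.00) = 537850.00 in³
x̄ = 94935.00 / 5990.00 = 15.85 in
ȳ = 537850.00 / 5990.00 = 89.79 in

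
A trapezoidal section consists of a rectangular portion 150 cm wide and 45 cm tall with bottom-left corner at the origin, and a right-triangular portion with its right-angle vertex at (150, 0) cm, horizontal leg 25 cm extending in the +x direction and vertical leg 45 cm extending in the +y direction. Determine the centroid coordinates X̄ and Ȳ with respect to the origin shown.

X̄ = 81.41 cm, Ȳ = 21.92 cm

rectangular portion: A = 150 × 45 = 6750.00, centroid at (75.00, 22.50).
triangular portion: A = ½·25·45 = 562.50, centroid at (158.33, 15.00).
ΣA = 7312.50 cm², ΣAX̄ = 595312.50 cm³, ΣAȲ = 160312.50 cm³.
X̄ = 595312.50/7312.50 = 81.41 cm; Ȳ = 160312.50/7312.50 = 21.92 cm.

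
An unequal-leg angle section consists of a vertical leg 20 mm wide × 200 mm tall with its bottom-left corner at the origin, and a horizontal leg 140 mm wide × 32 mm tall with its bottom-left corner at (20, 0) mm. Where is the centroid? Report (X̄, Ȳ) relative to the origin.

vertical leg: A = 20 × 200 = 4000.00, centroid at (10.00, 100.00).
horizontal leg: A = 140 × 32 = 4480.00, centroid at (90.00, 16.00).
ΣA = 8480.00 mm²
ΣAX̄ = (4000.00)(10.00) + (4480.00)(90.00) = 443200.00 mm³
ΣAȲ = (4000.00)(100.00) + (4480.00)(16.00) = 471680.00 mm³
X̄ = 443200.00 / 8480.00 = 52.26 mm
Ȳ = 471680.00 / 8480.00 = 55.62 mm

X̄ = 52.26 mm, Ȳ = 55.62 mm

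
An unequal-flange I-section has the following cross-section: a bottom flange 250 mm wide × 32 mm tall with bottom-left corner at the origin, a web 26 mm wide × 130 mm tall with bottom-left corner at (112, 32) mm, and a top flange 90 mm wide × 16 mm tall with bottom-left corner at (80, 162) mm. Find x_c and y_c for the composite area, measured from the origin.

x_c = 125.00 mm, y_c = 54.65 mm

bottom flange: A = 250 × 32 = 8000.00, centroid at (125.00, 16.00).
web: A = 26 × 130 = 3380.00, centroid at (125.00, 97.00).
top flange: A = 90 × 16 = 1440.00, centroid at (125.00, 170.00).
ΣA = 12820.00 mm², ΣAx_c = 1602500.00 mm³, ΣAy_c = 700660.00 mm³.
x_c = 1602500.00/12820.00 = 125.00 mm; y_c = 700660.00/12820.00 = 54.65 mm.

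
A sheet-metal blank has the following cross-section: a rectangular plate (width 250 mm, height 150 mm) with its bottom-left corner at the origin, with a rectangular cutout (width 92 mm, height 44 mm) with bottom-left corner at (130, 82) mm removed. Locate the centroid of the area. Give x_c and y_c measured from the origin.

x_c = 118.83 mm, y_c = 71.49 mm

plate: A = 250 × 150 = 37500.00, centroid at (125.00, 75.00).
hole: A = −(92 × 44) = -4048.00, centroid at (176.00, 104.00).
ΣA = 33452.00 mm², ΣAx_c = 3975052.00 mm³, ΣAy_c = 2391508.00 mm³.
x_c = 3975052.00/33452.00 = 118.83 mm; y_c = 2391508.00/33452.00 = 71.49 mm.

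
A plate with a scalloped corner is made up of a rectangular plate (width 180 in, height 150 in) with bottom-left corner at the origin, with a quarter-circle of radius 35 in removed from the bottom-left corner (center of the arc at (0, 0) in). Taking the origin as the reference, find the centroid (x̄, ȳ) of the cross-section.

Part | A | x̄ᵢ | ȳᵢ | A·x̄ᵢ | A·ȳᵢ
plate | 27000.00 | 90.00 | 75.00 | 2430000.00 | 2025000.00
removed quarter-circle | -962.11 | 14.85 | 14.85 | -14291.67 | -14291.67
Σ | 26037.89 |  |  | 2415708.33 | 2010708.33
x̄ = 2415708.33 / 26037.89 = 92.78 in
ȳ = 2010708.33 / 26037.89 = 77.22 in

x̄ = 92.78 in, ȳ = 77.22 in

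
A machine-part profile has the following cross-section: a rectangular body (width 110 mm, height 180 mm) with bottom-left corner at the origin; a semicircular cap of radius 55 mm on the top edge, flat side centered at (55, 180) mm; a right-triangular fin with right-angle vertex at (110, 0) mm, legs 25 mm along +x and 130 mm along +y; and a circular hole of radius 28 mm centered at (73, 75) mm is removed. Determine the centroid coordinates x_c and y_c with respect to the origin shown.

x_c = 57.47 mm, y_c = 111.07 mm

rectangular body: A = 110 × 180 = 19800.00, centroid at (55.00, 90.00).
semicircular top: A = ½π·55² = 4751.66, centroid at (55.00, 203.34).
triangular fin: A = ½·25·130 = 1625.00, centroid at (118.33, 43.33).
hole: A = −π·28² = -2463.01, centroid at (73.00, 75.00).
ΣA = 23713.65 mm², ΣAx_c = 1362833.27 mm³, ΣAy_c = 2633906.29 mm³.
x_c = 1362833.27/23713.65 = 57.47 mm; y_c = 2633906.29/23713.65 = 111.07 mm.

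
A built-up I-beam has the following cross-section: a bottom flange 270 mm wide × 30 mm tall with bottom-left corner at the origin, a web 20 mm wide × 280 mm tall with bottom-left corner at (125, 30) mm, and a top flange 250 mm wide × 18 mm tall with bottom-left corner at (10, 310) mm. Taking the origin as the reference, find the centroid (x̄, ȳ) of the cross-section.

bottom flange: A = 270 × 30 = 8100.00, centroid at (135.00, 15.00).
web: A = 20 × 280 = 5600.00, centroid at (135.00, 170.00).
top flange: A = 250 × 18 = 4500.00, centroid at (135.00, 319.00).
ΣA = 18200.00 mm²
ΣAx̄ = (8100.00)(135.00) + (5600.00)(135.00) + (4500.00)(135.00) = 2457000.00 mm³
ΣAȳ = (8100.00)(15.00) + (5600.00)(170.00) + (4500.00)(319.00) = 2509000.00 mm³
x̄ = 2457000.00 / 18200.00 = 135.00 mm
ȳ = 2509000.00 / 18200.00 = 137.86 mm

x̄ = 135.00 mm, ȳ = 137.86 mm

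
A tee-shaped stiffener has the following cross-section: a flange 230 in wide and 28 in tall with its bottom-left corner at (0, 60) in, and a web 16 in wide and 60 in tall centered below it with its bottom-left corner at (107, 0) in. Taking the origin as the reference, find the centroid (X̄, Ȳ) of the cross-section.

Part | A | x̄ᵢ | ȳᵢ | A·x̄ᵢ | A·ȳᵢ
web | 960.00 | 115.00 | 30.00 | 110400.00 | 28800.00
flange | 6440.00 | 115.00 | 74.00 | 740600.00 | 476560.00
Σ | 7400.00 |  |  | 851000.00 | 505360.00
X̄ = 851000.00 / 7400.00 = 115.00 in
Ȳ = 505360.00 / 7400.00 = 68.29 in

X̄ = 115.00 in, Ȳ = 68.29 in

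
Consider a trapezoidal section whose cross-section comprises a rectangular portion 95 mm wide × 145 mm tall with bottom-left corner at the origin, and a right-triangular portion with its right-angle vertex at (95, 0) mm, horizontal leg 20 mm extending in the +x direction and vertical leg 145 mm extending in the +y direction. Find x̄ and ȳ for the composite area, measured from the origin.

x̄ = 52.66 mm, ȳ = 70.20 mm

rectangular portion: A = 95 × 145 = 13775.00, centroid at (47.50, 72.50).
triangular portion: A = ½·20·145 = 1450.00, centroid at (101.67, 48.33).
ΣA = 15225.00 mm², ΣAx̄ = 801729.17 mm³, ΣAȳ = 1068770.83 mm³.
x̄ = 801729.17/15225.00 = 52.66 mm; ȳ = 1068770.83/15225.00 = 70.20 mm.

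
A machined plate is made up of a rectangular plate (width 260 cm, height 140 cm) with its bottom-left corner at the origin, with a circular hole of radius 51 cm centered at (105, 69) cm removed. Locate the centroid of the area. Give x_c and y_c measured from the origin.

plate: A = 260 × 140 = 36400.00, centroid at (130.00, 70.00).
hole: A = −π·51² = -8171.28, centroid at (105.00, 69.00).
ΣA = 28228.72 cm², ΣAx_c = 3874015.34 cm³, ΣAy_c = 1984181.51 cm³.
x_c = 3874015.34/28228.72 = 137.24 cm; y_c = 1984181.51/28228.72 = 70.29 cm.

x_c = 137.24 cm, y_c = 70.29 cm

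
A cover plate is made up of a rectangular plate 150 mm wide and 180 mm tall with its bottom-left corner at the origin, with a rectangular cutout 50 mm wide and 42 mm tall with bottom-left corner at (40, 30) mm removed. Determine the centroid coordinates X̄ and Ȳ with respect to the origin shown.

X̄ = 75.84 mm, Ȳ = 93.29 mm

plate: A = 150 × 180 = 27000.00, centroid at (75.00, 90.00).
hole: A = −(50 × 42) = -2100.00, centroid at (65.00, 51.00).
ΣA = 24900.00 mm²
ΣAX̄ = (27000.00)(75.00) + (-2100.00)(65.00) = 1888500.00 mm³
ΣAȲ = (27000.00)(90.00) + (-2100.00)(51.00) = 2322900.00 mm³
X̄ = 1888500.00 / 24900.00 = 75.84 mm
Ȳ = 2322900.00 / 24900.00 = 93.29 mm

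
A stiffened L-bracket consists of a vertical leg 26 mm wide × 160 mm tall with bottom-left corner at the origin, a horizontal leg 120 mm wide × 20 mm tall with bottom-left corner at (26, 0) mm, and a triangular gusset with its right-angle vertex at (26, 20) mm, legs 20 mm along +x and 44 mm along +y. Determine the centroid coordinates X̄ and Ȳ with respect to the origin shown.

X̄ = 39.26 mm, Ȳ = 53.15 mm

vertical leg: A = 26 × 160 = 4160.00, centroid at (13.00, 80.00).
horizontal leg: A = 120 × 20 = 2400.00, centroid at (86.00, 10.00).
gusset: A = ½·20·44 = 440.00, centroid at (32.67, 34.67).
ΣA = 7000.00 mm²
ΣAX̄ = (4160.00)(13.00) + (2400.00)(86.00) + (440.00)(32.67) = 274853.33 mm³
ΣAȲ = (4160.00)(80.00) + (2400.00)(10.00) + (440.00)(34.67) = 372053.33 mm³
X̄ = 274853.33 / 7000.00 = 39.26 mm
Ȳ = 372053.33 / 7000.00 = 53.15 mm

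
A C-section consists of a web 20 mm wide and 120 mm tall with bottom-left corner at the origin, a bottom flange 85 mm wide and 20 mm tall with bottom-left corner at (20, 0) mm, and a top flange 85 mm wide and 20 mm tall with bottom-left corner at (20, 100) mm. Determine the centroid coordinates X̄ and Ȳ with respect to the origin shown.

X̄ = 40.78 mm, Ȳ = 60.00 mm

web: A = 20 × 120 = 2400.00, centroid at (10.00, 60.00).
bottom flange: A = 85 × 20 = 1700.00, centroid at (62.50, 10.00).
top flange: A = 85 × 20 = 1700.00, centroid at (62.50, 110.00).
ΣA = 5800.00 mm²
ΣAX̄ = (2400.00)(10.00) + (1700.00)(62.50) + (1700.00)(62.50) = 236500.00 mm³
ΣAȲ = (2400.00)(60.00) + (1700.00)(10.00) + (1700.00)(110.00) = 348000.00 mm³
X̄ = 236500.00 / 5800.00 = 40.78 mm
Ȳ = 348000.00 / 5800.00 = 60.00 mm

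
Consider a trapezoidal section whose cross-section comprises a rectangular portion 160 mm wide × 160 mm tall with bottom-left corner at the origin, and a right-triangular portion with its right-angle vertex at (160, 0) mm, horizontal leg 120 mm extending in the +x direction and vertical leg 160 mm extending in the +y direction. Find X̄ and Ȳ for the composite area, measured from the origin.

Part | A | x̄ᵢ | ȳᵢ | A·x̄ᵢ | A·ȳᵢ
rectangular portion | 25600.00 | 80.00 | 80.00 | 2048000.00 | 2048000.00
triangular portion | 9600.00 | 200.00 | 53.33 | 1920000.00 | 512000.00
Σ | 35200.00 |  |  | 3968000.00 | 2560000.00
X̄ = 3968000.00 / 35200.00 = 112.73 mm
Ȳ = 2560000.00 / 35200.00 = 72.73 mm

X̄ = 112.73 mm, Ȳ = 72.73 mm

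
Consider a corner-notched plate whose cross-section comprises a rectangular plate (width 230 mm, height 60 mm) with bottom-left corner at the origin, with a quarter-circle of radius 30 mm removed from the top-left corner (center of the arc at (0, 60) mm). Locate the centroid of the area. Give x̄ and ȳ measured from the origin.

x̄ = 120.52 mm, ȳ = 29.07 mm

Part | A | x̄ᵢ | ȳᵢ | A·x̄ᵢ | A·ȳᵢ
plate | 13800.00 | 115.00 | 30.00 | 1587000.00 | 414000.00
removed quarter-circle | -706.86 | 12.73 | 47.27 | -9000.00 | -33411.50
Σ | 13093.14 |  |  | 1578000.00 | 380588.50
x̄ = 1578000.00 / 13093.14 = 120.52 mm
ȳ = 380588.50 / 13093.14 = 29.07 mm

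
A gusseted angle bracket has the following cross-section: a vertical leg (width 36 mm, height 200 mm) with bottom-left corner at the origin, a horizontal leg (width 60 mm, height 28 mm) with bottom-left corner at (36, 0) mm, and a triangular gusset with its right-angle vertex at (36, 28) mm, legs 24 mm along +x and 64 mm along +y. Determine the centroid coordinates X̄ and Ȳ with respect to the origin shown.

X̄ = 28.43 mm, Ȳ = 80.99 mm

vertical leg: A = 36 × 200 = 7200.00, centroid at (18.00, 100.00).
horizontal leg: A = 60 × 28 = 1680.00, centroid at (66.00, 14.00).
gusset: A = ½·24·64 = 768.00, centroid at (44.00, 49.33).
ΣA = 9648.00 mm², ΣAX̄ = 274272.00 mm³, ΣAȲ = 781408.00 mm³.
X̄ = 274272.00/9648.00 = 28.43 mm; Ȳ = 781408.00/9648.00 = 80.99 mm.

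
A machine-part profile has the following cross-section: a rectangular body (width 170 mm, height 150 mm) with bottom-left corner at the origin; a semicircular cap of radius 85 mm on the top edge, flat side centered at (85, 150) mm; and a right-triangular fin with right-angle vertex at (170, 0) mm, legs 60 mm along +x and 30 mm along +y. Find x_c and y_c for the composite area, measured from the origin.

x_c = 87.50 mm, y_c = 106.84 mm

Part | A | x̄ᵢ | ȳᵢ | A·x̄ᵢ | A·ȳᵢ
rectangular body | 25500.00 | 85.00 | 75.00 | 2167500.00 | 1912500.00
semicircular top | 11349.00 | 85.00 | 186.08 | 964665.29 | 2111767.19
triangular fin | 900.00 | 190.00 | 10.00 | 171000.00 | 9000.00
Σ | 37749.00 |  |  | 3303165.29 | 4033267.19
x_c = 3303165.29 / 37749.00 = 87.50 mm
y_c = 4033267.19 / 37749.00 = 106.84 mm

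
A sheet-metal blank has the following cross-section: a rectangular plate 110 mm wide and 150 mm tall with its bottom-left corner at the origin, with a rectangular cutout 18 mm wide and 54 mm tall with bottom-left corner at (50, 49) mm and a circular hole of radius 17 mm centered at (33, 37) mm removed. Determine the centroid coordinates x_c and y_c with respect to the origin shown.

x_c = 56.10 mm, y_c = 77.29 mm

plate: A = 110 × 150 = 16500.00, centroid at (55.00, 75.00).
hole 1: A = −(18 × 54) = -972.00, centroid at (59.00, 76.00).
hole 2: A = −π·17² = -907.92, centroid at (33.00, 37.00).
ΣA = 14620.08 mm²
ΣAx_c = (16500.00)(55.00) + (-972.00)(59.00) + (-907.92)(33.00) = 820190.63 mm³
ΣAy_c = (16500.00)(75.00) + (-972.00)(76.00) + (-907.92)(37.00) = 1130034.95 mm³
x_c = 820190.63 / 14620.08 = 56.10 mm
y_c = 1130034.95 / 14620.08 = 77.29 mm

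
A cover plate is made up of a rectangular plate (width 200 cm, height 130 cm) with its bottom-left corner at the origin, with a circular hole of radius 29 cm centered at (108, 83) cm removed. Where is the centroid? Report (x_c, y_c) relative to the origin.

Part | A | x̄ᵢ | ȳᵢ | A·x̄ᵢ | A·ȳᵢ
plate | 26000.00 | 100.00 | 65.00 | 2600000.00 | 1690000.00
hole | -2642.08 | 108.00 | 83.00 | -285344.58 | -219292.59
Σ | 23357.92 |  |  | 2314655.42 | 1470707.41
x_c = 2314655.42 / 23357.92 = 99.10 cm
y_c = 1470707.41 / 23357.92 = 62.96 cm

x_c = 99.10 cm, y_c = 62.96 cm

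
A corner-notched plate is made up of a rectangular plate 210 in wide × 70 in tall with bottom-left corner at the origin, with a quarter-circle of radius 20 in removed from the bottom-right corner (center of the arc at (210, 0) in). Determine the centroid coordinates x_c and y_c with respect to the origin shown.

plate: A = 210 × 70 = 14700.00, centroid at (105.00, 35.00).
removed quarter-circle: A = −¼π·20² = -314.16, centroid at (201.51, 8.49).
ΣA = 14385.84 in²
ΣAx_c = (14700.00)(105.00) + (-314.16)(201.51) = 1480193.22 in³
ΣAy_c = (14700.00)(35.00) + (-314.16)(8.49) = 511833.33 in³
x_c = 1480193.22 / 14385.84 = 102.89 in
y_c = 511833.33 / 14385.84 = 35.58 in

x_c = 102.89 in, y_c = 35.58 in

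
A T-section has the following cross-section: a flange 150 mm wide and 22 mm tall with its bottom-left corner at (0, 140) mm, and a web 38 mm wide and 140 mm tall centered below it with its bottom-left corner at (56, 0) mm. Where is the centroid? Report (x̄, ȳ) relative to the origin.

x̄ = 75.00 mm, ȳ = 101.01 mm

Part | A | x̄ᵢ | ȳᵢ | A·x̄ᵢ | A·ȳᵢ
web | 5320.00 | 75.00 | 70.00 | 399000.00 | 372400.00
flange | 3300.00 | 75.00 | 151.00 | 247500.00 | 498300.00
Σ | 8620.00 |  |  | 646500.00 | 870700.00
x̄ = 646500.00 / 8620.00 = 75.00 mm
ȳ = 870700.00 / 8620.00 = 101.01 mm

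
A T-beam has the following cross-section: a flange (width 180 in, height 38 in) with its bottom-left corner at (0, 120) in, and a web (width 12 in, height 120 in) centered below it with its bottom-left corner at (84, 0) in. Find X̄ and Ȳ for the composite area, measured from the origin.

X̄ = 90.00 in, Ȳ = 125.26 in

web: A = 12 × 120 = 1440.00, centroid at (90.00, 60.00).
flange: A = 180 × 38 = 6840.00, centroid at (90.00, 139.00).
ΣA = 8280.00 in²
ΣAX̄ = (1440.00)(90.00) + (6840.00)(90.00) = 745200.00 in³
ΣAȲ = (1440.00)(60.00) + (6840.00)(139.00) = 1037160.00 in³
X̄ = 745200.00 / 8280.00 = 90.00 in
Ȳ = 1037160.00 / 8280.00 = 125.26 in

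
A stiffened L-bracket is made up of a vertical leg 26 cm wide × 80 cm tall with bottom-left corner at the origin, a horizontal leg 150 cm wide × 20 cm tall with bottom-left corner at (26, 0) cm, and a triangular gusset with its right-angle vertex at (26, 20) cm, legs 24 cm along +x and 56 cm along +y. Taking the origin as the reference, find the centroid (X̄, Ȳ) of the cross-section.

vertical leg: A = 26 × 80 = 2080.00, centroid at (13.00, 40.00).
horizontal leg: A = 150 × 20 = 3000.00, centroid at (101.00, 10.00).
gusset: A = ½·24·56 = 672.00, centroid at (34.00, 38.67).
ΣA = 5752.00 cm², ΣAX̄ = 352888.00 cm³, ΣAȲ = 139184.00 cm³.
X̄ = 352888.00/5752.00 = 61.35 cm; Ȳ = 139184.00/5752.00 = 24.20 cm.

X̄ = 61.35 cm, Ȳ = 24.20 cm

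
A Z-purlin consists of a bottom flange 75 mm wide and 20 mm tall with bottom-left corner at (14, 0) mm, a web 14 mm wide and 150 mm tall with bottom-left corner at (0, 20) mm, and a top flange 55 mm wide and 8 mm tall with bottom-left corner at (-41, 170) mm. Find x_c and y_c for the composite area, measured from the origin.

x_c = 21.29 mm, y_c = 72.04 mm

bottom flange: A = 75 × 20 = 1500.00, centroid at (51.50, 10.00).
web: A = 14 × 150 = 2100.00, centroid at (7.00, 95.00).
top flange: A = 55 × 8 = 440.00, centroid at (-13.50, 174.00).
ΣA = 4040.00 mm², ΣAx_c = 86010.00 mm³, ΣAy_c = 291060.00 mm³.
x_c = 86010.00/4040.00 = 21.29 mm; y_c = 291060.00/4040.00 = 72.04 mm.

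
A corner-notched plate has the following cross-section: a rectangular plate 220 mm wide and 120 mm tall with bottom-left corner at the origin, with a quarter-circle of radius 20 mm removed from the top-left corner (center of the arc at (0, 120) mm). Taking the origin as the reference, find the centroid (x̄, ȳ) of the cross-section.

x̄ = 111.22 mm, ȳ = 59.38 mm

Part | A | x̄ᵢ | ȳᵢ | A·x̄ᵢ | A·ȳᵢ
plate | 26400.00 | 110.00 | 60.00 | 2904000.00 | 1584000.00
removed quarter-circle | -314.16 | 8.49 | 111.51 | -2666.67 | -35032.45
Σ | 26085.84 |  |  | 2901333.33 | 1548967.55
x̄ = 2901333.33 / 26085.84 = 111.22 mm
ȳ = 1548967.55 / 26085.84 = 59.38 mm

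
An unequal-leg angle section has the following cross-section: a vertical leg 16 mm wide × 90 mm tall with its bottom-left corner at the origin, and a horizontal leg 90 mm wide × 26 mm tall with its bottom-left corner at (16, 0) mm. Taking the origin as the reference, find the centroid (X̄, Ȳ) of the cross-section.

X̄ = 40.81 mm, Ȳ = 25.19 mm

Part | A | x̄ᵢ | ȳᵢ | A·x̄ᵢ | A·ȳᵢ
vertical leg | 1440.00 | 8.00 | 45.00 | 11520.00 | 64800.00
horizontal leg | 2340.00 | 61.00 | 13.00 | 142740.00 | 30420.00
Σ | 3780.00 |  |  | 154260.00 | 95220.00
X̄ = 154260.00 / 3780.00 = 40.81 mm
Ȳ = 95220.00 / 3780.00 = 25.19 mm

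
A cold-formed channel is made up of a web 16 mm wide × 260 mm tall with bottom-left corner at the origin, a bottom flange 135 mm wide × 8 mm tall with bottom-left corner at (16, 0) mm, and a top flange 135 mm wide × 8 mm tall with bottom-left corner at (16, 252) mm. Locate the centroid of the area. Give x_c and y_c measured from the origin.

web: A = 16 × 260 = 4160.00, centroid at (8.00, 130.00).
bottom flange: A = 135 × 8 = 1080.00, centroid at (83.50, 4.00).
top flange: A = 135 × 8 = 1080.00, centroid at (83.50, 256.00).
ΣA = 6320.00 mm², ΣAx_c = 213640.00 mm³, ΣAy_c = 821600.00 mm³.
x_c = 213640.00/6320.00 = 33.80 mm; y_c = 821600.00/6320.00 = 130.00 mm.

x_c = 33.80 mm, y_c = 130.00 mm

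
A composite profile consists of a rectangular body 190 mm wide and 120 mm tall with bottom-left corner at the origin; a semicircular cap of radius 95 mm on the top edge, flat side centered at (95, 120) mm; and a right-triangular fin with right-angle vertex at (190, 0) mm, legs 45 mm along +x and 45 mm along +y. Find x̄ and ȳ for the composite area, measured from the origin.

Part | A | x̄ᵢ | ȳᵢ | A·x̄ᵢ | A·ȳᵢ
rectangular body | 22800.00 | 95.00 | 60.00 | 2166000.00 | 1368000.00
semicircular top | 14176.44 | 95.00 | 160.32 | 1346761.50 | 2272755.76
triangular fin | 1012.50 | 205.00 | 15.00 | 207562.50 | 15187.50
Σ | 37988.94 |  |  | 3720324.00 | 3655943.26
x̄ = 3720324.00 / 37988.94 = 97.93 mm
ȳ = 3655943.26 / 37988.94 = 96.24 mm

x̄ = 97.93 mm, ȳ = 96.24 mm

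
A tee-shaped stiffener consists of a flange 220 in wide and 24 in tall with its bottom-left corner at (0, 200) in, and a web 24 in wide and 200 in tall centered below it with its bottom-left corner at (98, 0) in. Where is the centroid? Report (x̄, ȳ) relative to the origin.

web: A = 24 × 200 = 4800.00, centroid at (110.00, 100.00).
flange: A = 220 × 24 = 5280.00, centroid at (110.00, 212.00).
ΣA = 10080.00 in², ΣAx̄ = 1108800.00 in³, ΣAȳ = 1599360.00 in³.
x̄ = 1108800.00/10080.00 = 110.00 in; ȳ = 1599360.00/10080.00 = 158.67 in.

x̄ = 110.00 in, ȳ = 158.67 in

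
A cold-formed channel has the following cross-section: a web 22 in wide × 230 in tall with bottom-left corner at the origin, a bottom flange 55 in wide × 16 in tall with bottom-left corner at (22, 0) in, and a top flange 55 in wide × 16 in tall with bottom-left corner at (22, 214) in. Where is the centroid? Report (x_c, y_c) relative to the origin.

web: A = 22 × 230 = 5060.00, centroid at (11.00, 115.00).
bottom flange: A = 55 × 16 = 880.00, centroid at (49.50, 8.00).
top flange: A = 55 × 16 = 880.00, centroid at (49.50, 222.00).
ΣA = 6820.00 in²
ΣAx_c = (5060.00)(11.00) + (880.00)(49.50) + (880.00)(49.50) = 142780.00 in³
ΣAy_c = (5060.00)(115.00) + (880.00)(8.00) + (880.00)(222.00) = 784300.00 in³
x_c = 142780.00 / 6820.00 = 20.94 in
y_c = 784300.00 / 6820.00 = 115.00 in

x_c = 20.94 in, y_c = 115.00 in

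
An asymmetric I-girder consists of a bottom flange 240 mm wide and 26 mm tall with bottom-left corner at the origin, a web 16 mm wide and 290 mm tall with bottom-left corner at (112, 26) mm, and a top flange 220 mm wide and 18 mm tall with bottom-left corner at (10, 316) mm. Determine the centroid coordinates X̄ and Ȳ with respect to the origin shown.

bottom flange: A = 240 × 26 = 6240.00, centroid at (120.00, 13.00).
web: A = 16 × 290 = 4640.00, centroid at (120.00, 171.00).
top flange: A = 220 × 18 = 3960.00, centroid at (120.00, 325.00).
ΣA = 14840.00 mm², ΣAX̄ = 1780800.00 mm³, ΣAȲ = 2161560.00 mm³.
X̄ = 1780800.00/14840.00 = 120.00 mm; Ȳ = 2161560.00/14840.00 = 145.66 mm.

X̄ = 120.00 mm, Ȳ = 145.66 mm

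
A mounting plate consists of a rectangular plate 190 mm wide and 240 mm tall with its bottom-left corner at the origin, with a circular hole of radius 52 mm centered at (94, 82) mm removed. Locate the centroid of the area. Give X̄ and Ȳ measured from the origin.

X̄ = 95.23 mm, Ȳ = 128.70 mm

plate: A = 190 × 240 = 45600.00, centroid at (95.00, 120.00).
hole: A = −π·52² = -8494.87, centroid at (94.00, 82.00).
ΣA = 37105.13 mm², ΣAX̄ = 3533482.55 mm³, ΣAȲ = 4775420.94 mm³.
X̄ = 3533482.55/37105.13 = 95.23 mm; Ȳ = 4775420.94/37105.13 = 128.70 mm.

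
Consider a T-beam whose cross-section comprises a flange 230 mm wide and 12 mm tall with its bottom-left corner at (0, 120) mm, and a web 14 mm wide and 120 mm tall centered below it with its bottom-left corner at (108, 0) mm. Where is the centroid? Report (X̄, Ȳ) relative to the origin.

X̄ = 115.00 mm, Ȳ = 101.03 mm

web: A = 14 × 120 = 1680.00, centroid at (115.00, 60.00).
flange: A = 230 × 12 = 2760.00, centroid at (115.00, 126.00).
ΣA = 4440.00 mm²
ΣAX̄ = (1680.00)(115.00) + (2760.00)(115.00) = 510600.00 mm³
ΣAȲ = (1680.00)(60.00) + (2760.00)(126.00) = 448560.00 mm³
X̄ = 510600.00 / 4440.00 = 115.00 mm
Ȳ = 448560.00 / 4440.00 = 101.03 mm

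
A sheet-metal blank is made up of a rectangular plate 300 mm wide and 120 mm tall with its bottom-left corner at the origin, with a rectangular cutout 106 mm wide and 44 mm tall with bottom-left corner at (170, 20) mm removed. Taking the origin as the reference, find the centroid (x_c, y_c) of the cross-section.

plate: A = 300 × 120 = 36000.00, centroid at (150.00, 60.00).
hole: A = −(106 × 44) = -4664.00, centroid at (223.00, 42.00).
ΣA = 31336.00 mm², ΣAx_c = 4359928.00 mm³, ΣAy_c = 1964112.00 mm³.
x_c = 4359928.00/31336.00 = 139.13 mm; y_c = 1964112.00/31336.00 = 62.68 mm.

x_c = 139.13 mm, y_c = 62.68 mm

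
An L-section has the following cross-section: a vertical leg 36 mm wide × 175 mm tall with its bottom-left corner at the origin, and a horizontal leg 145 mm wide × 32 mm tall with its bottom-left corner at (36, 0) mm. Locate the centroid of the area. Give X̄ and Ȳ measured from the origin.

vertical leg: A = 36 × 175 = 6300.00, centroid at (18.00, 87.50).
horizontal leg: A = 145 × 32 = 4640.00, centroid at (108.50, 16.00).
ΣA = 10940.00 mm², ΣAX̄ = 616840.00 mm³, ΣAȲ = 625490.00 mm³.
X̄ = 616840.00/10940.00 = 56.38 mm; Ȳ = 625490.00/10940.00 = 57.17 mm.

X̄ = 56.38 mm, Ȳ = 57.17 mm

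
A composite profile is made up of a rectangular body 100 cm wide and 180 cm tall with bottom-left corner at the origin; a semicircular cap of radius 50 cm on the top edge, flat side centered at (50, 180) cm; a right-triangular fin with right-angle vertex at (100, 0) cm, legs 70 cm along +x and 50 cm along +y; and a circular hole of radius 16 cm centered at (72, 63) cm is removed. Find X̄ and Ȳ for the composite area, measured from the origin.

rectangular body: A = 100 × 180 = 18000.00, centroid at (50.00, 90.00).
semicircular top: A = ½π·50² = 3926.99, centroid at (50.00, 201.22).
triangular fin: A = ½·70·50 = 1750.00, centroid at (123.33, 16.67).
hole: A = −π·16² = -804.25, centroid at (72.00, 63.00).
ΣA = 22872.74 cm², ΣAX̄ = 1254277.04 cm³, ΣAȲ = 2388690.74 cm³.
X̄ = 1254277.04/22872.74 = 54.84 cm; Ȳ = 2388690.74/22872.74 = 104.43 cm.

X̄ = 54.84 cm, Ȳ = 104.43 cm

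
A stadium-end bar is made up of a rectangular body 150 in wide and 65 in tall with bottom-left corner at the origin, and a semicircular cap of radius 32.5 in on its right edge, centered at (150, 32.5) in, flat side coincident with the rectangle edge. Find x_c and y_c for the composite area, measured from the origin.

Part | A | x̄ᵢ | ȳᵢ | A·x̄ᵢ | A·ȳᵢ
rectangular body | 9750.00 | 75.00 | 32.50 | 731250.00 | 316875.00
semicircular end | 1659.15 | 163.79 | 32.50 | 271758.46 | 53922.49
Σ | 11409.15 |  |  | 1003008.46 | 370797.49
x_c = 1003008.46 / 11409.15 = 87.91 in
y_c = 370797.49 / 11409.15 = 32.50 in

x_c = 87.91 in, y_c = 32.50 in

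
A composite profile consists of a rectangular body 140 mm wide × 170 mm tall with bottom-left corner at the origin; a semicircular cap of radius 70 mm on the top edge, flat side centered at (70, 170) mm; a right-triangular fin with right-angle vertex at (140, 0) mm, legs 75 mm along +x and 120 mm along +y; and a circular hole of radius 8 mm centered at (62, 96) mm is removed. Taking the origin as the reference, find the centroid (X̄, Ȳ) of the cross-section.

rectangular body: A = 140 × 170 = 23800.00, centroid at (70.00, 85.00).
semicircular top: A = ½π·70² = 7696.90, centroid at (70.00, 199.71).
triangular fin: A = ½·75·120 = 4500.00, centroid at (165.00, 40.00).
hole: A = −π·8² = -201.06, centroid at (62.00, 96.00).
ΣA = 35795.84 mm², ΣAX̄ = 2934817.30 mm³, ΣAȲ = 3720838.06 mm³.
X̄ = 2934817.30/35795.84 = 81.99 mm; Ȳ = 3720838.06/35795.84 = 103.95 mm.

X̄ = 81.99 mm, Ȳ = 103.95 mm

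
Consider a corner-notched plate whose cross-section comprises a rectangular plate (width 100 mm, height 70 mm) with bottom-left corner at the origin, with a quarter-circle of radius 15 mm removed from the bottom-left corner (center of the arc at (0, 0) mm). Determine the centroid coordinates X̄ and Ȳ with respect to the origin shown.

plate: A = 100 × 70 = 7000.00, centroid at (50.00, 35.00).
removed quarter-circle: A = −¼π·15² = -176.71, centroid at (6.37, 6.37).
ΣA = 6823.29 mm², ΣAX̄ = 348875.00 mm³, ΣAȲ = 243875.00 mm³.
X̄ = 348875.00/6823.29 = 51.13 mm; Ȳ = 243875.00/6823.29 = 35.74 mm.

X̄ = 51.13 mm, Ȳ = 35.74 mm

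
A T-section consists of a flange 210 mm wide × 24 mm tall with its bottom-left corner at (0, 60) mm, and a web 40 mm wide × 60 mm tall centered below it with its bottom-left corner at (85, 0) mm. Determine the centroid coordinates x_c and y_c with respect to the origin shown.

web: A = 40 × 60 = 2400.00, centroid at (105.00, 30.00).
flange: A = 210 × 24 = 5040.00, centroid at (105.00, 72.00).
ΣA = 7440.00 mm²
ΣAx_c = (2400.00)(105.00) + (5040.00)(105.00) = 781200.00 mm³
ΣAy_c = (2400.00)(30.00) + (5040.00)(72.00) = 434880.00 mm³
x_c = 781200.00 / 7440.00 = 105.00 mm
y_c = 434880.00 / 7440.00 = 58.45 mm

x_c = 105.00 mm, y_c = 58.45 mm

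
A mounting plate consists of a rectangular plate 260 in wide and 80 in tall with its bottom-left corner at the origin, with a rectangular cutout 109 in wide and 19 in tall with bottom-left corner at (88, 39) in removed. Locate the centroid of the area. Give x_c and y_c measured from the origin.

x_c = 128.62 in, y_c = 39.06 in

Part | A | x̄ᵢ | ȳᵢ | A·x̄ᵢ | A·ȳᵢ
plate | 20800.00 | 130.00 | 40.00 | 2704000.00 | 832000.00
hole | -2071.00 | 142.50 | 48.50 | -295117.50 | -100443.50
Σ | 18729.00 |  |  | 2408882.50 | 731556.50
x_c = 2408882.50 / 18729.00 = 128.62 in
y_c = 731556.50 / 18729.00 = 39.06 in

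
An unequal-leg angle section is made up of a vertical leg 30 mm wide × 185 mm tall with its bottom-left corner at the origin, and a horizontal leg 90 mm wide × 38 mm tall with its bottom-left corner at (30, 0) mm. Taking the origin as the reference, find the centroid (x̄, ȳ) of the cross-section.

x̄ = 37.88 mm, ȳ = 64.48 mm

vertical leg: A = 30 × 185 = 5550.00, centroid at (15.00, 92.50).
horizontal leg: A = 90 × 38 = 3420.00, centroid at (75.00, 19.00).
ΣA = 8970.00 mm²
ΣAx̄ = (5550.00)(15.00) + (3420.00)(75.00) = 339750.00 mm³
ΣAȳ = (5550.00)(92.50) + (3420.00)(19.00) = 578355.00 mm³
x̄ = 339750.00 / 8970.00 = 37.88 mm
ȳ = 578355.00 / 8970.00 = 64.48 mm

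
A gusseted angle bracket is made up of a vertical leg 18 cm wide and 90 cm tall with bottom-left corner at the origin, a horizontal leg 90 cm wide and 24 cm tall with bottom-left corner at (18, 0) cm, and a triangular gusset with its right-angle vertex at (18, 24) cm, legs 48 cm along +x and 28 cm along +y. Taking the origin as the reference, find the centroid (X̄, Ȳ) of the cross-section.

X̄ = 38.97 cm, Ȳ = 27.23 cm

Part | A | x̄ᵢ | ȳᵢ | A·x̄ᵢ | A·ȳᵢ
vertical leg | 1620.00 | 9.00 | 45.00 | 14580.00 | 72900.00
horizontal leg | 2160.00 | 63.00 | 12.00 | 136080.00 | 25920.00
gusset | 672.00 | 34.00 | 33.33 | 22848.00 | 22400.00
Σ | 4452.00 |  |  | 173508.00 | 121220.00
X̄ = 173508.00 / 4452.00 = 38.97 cm
Ȳ = 121220.00 / 4452.00 = 27.23 cm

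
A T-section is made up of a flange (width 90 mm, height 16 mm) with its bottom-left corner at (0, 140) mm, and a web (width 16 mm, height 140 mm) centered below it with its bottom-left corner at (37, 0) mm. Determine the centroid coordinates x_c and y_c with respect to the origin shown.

web: A = 16 × 140 = 2240.00, centroid at (45.00, 70.00).
flange: A = 90 × 16 = 1440.00, centroid at (45.00, 148.00).
ΣA = 3680.00 mm², ΣAx_c = 165600.00 mm³, ΣAy_c = 369920.00 mm³.
x_c = 165600.00/3680.00 = 45.00 mm; y_c = 369920.00/3680.00 = 100.52 mm.

x_c = 45.00 mm, y_c = 100.52 mm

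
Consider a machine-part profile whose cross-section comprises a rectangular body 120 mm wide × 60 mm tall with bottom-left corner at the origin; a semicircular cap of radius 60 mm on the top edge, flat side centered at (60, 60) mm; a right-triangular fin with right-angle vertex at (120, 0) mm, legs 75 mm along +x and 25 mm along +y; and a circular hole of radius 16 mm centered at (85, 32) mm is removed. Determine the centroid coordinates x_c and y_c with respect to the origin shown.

Part | A | x̄ᵢ | ȳᵢ | A·x̄ᵢ | A·ȳᵢ
rectangular body | 7200.00 | 60.00 | 30.00 | 432000.00 | 216000.00
semicircular top | 5654.87 | 60.00 | 85.46 | 339292.01 | 483292.01
triangular fin | 937.50 | 145.00 | 8.33 | 135937.50 | 7812.50
hole | -804.25 | 85.00 | 32.00 | -68361.06 | -25735.93
Σ | 12988.12 |  |  | 838868.45 | 681368.58
x_c = 838868.45 / 12988.12 = 64.59 mm
y_c = 681368.58 / 12988.12 = 52.46 mm

x_c = 64.59 mm, y_c = 52.46 mm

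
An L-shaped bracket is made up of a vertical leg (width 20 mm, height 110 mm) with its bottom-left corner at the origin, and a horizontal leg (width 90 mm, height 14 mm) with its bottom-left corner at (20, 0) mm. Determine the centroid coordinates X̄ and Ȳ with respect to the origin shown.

Part | A | x̄ᵢ | ȳᵢ | A·x̄ᵢ | A·ȳᵢ
vertical leg | 2200.00 | 10.00 | 55.00 | 22000.00 | 121000.00
horizontal leg | 1260.00 | 65.00 | 7.00 | 81900.00 | 8820.00
Σ | 3460.00 |  |  | 103900.00 | 129820.00
X̄ = 103900.00 / 3460.00 = 30.03 mm
Ȳ = 129820.00 / 3460.00 = 37.52 mm

X̄ = 30.03 mm, Ȳ = 37.52 mm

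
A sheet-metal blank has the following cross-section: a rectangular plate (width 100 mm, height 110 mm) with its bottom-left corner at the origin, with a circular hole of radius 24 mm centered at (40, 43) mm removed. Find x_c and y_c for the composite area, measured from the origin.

plate: A = 100 × 110 = 11000.00, centroid at (50.00, 55.00).
hole: A = −π·24² = -1809.56, centroid at (40.00, 43.00).
ΣA = 9190.44 mm²
ΣAx_c = (11000.00)(50.00) + (-1809.56)(40.00) = 477617.71 mm³
ΣAy_c = (11000.00)(55.00) + (-1809.56)(43.00) = 527189.03 mm³
x_c = 477617.71 / 9190.44 = 51.97 mm
y_c = 527189.03 / 9190.44 = 57.36 mm

x_c = 51.97 mm, y_c = 57.36 mm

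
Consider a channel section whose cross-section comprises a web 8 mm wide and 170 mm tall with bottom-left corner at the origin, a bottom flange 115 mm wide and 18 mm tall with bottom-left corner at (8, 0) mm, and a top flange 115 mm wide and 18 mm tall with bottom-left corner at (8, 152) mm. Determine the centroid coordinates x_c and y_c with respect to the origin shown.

x_c = 50.29 mm, y_c = 85.00 mm

web: A = 8 × 170 = 1360.00, centroid at (4.00, 85.00).
bottom flange: A = 115 × 18 = 2070.00, centroid at (65.50, 9.00).
top flange: A = 115 × 18 = 2070.00, centroid at (65.50, 161.00).
ΣA = 5500.00 mm², ΣAx_c = 276610.00 mm³, ΣAy_c = 467500.00 mm³.
x_c = 276610.00/5500.00 = 50.29 mm; y_c = 467500.00/5500.00 = 85.00 mm.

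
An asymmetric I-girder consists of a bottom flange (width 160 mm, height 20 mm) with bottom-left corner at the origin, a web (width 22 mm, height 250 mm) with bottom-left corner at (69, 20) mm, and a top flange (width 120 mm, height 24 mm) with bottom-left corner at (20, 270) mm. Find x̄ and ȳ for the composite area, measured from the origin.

bottom flange: A = 160 × 20 = 3200.00, centroid at (80.00, 10.00).
web: A = 22 × 250 = 5500.00, centroid at (80.00, 145.00).
top flange: A = 120 × 24 = 2880.00, centroid at (80.00, 282.00).
ΣA = 11580.00 mm²
ΣAx̄ = (3200.00)(80.00) + (5500.00)(80.00) + (2880.00)(80.00) = 926400.00 mm³
ΣAȳ = (3200.00)(10.00) + (5500.00)(145.00) + (2880.00)(282.00) = 1641660.00 mm³
x̄ = 926400.00 / 11580.00 = 80.00 mm
ȳ = 1641660.00 / 11580.00 = 141.77 mm

x̄ = 80.00 mm, ȳ = 141.77 mm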